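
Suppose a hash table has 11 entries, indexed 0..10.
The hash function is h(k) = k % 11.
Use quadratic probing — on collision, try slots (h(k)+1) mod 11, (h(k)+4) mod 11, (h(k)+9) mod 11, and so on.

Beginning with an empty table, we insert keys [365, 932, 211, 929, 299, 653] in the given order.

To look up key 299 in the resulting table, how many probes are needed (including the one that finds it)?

3

365: h=2 => slot 2
932: h=8 => slot 8
211: h=2, probe 2,3 => slot 3
929: h=5 => slot 5
299: h=2, probe 2,3,6 => slot 6
653: h=4 => slot 4
Table: [_, _, 365, 211, 653, 929, 299, _, 932, _, _]
Lookup 299: h=2, probe 2,3,6 → found at 6.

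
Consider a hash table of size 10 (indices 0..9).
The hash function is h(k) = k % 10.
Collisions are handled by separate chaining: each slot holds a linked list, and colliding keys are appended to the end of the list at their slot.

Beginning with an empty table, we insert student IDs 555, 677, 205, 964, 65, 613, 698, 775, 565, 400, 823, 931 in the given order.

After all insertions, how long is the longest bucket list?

5

Insert 555: h=5, bucket 5 empty -> new chain.
Insert 677: h=7, bucket 7 empty -> new chain.
Insert 205: h=5, bucket 5 nonempty -> append to chain.
Insert 964: h=4, bucket 4 empty -> new chain.
Insert 65: h=5, bucket 5 nonempty -> append to chain.
Insert 613: h=3, bucket 3 empty -> new chain.
Insert 698: h=8, bucket 8 empty -> new chain.
Insert 775: h=5, bucket 5 nonempty -> append to chain.
Insert 565: h=5, bucket 5 nonempty -> append to chain.
Insert 400: h=0, bucket 0 empty -> new chain.
Insert 823: h=3, bucket 3 nonempty -> append to chain.
Insert 931: h=1, bucket 1 empty -> new chain.
Final buckets:
0: 400
1: 931
2: ∅
3: 613 -> 823
4: 964
5: 555 -> 205 -> 65 -> 775 -> 565
6: ∅
7: 677
8: 698
9: ∅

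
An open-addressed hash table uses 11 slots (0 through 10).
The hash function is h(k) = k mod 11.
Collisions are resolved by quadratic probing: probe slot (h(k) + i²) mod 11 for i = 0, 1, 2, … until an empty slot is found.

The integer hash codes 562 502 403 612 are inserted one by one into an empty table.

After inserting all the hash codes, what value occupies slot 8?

Insert 562: h=1, slot 1 empty => index 1.
Insert 502: h=7, slot 7 empty => index 7.
Insert 403: h=7, slot 7 occupied => index 8.
Insert 612: h=7, slots 7,8 occupied => index 0.
Table: [612, 562, -, -, -, -, -, 502, 403, -, -]

403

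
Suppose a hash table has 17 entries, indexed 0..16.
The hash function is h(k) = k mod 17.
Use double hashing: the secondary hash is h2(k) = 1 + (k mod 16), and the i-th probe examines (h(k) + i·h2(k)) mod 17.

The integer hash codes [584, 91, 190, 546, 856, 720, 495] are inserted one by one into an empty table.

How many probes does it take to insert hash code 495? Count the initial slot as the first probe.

3

584 hashes to 6; slot 6 is free => place at 6.
91 hashes to 6, h2=12; 6 taken => place at 1.
190 hashes to 3; slot 3 is free => place at 3.
546 hashes to 2; slot 2 is free => place at 2.
856 hashes to 6, h2=9; 6 taken => place at 15.
720 hashes to 6, h2=1; 6 taken => place at 7.
495 hashes to 2, h2=16; 2,1 taken => place at 0.
Table: [495, 91, 546, 190, -, -, 584, 720, -, -, -, -, -, -, -, 856, -]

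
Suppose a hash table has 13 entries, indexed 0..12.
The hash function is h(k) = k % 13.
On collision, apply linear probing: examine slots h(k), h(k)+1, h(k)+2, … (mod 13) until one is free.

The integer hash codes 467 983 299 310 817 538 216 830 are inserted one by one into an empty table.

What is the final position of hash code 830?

2

Insert 467: h=12, slot 12 empty => index 12.
Insert 983: h=8, slot 8 empty => index 8.
Insert 299: h=0, slot 0 empty => index 0.
Insert 310: h=11, slot 11 empty => index 11.
Insert 817: h=11, slots 11,12,0 occupied => index 1.
Insert 538: h=5, slot 5 empty => index 5.
Insert 216: h=8, slot 8 occupied => index 9.
Insert 830: h=11, slots 11,12,0,1 occupied => index 2.
Table: [299, 817, 830, -, -, 538, -, -, 983, 216, -, 310, 467]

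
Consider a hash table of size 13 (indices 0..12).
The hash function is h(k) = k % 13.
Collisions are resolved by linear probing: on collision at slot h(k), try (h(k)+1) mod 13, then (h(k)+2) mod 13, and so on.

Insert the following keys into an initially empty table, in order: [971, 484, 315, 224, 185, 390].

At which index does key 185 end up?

971 hashes to 9; slot 9 is free -> place at 9.
484 hashes to 3; slot 3 is free -> place at 3.
315 hashes to 3; 3 taken -> place at 4.
224 hashes to 3; 3,4 taken -> place at 5.
185 hashes to 3; 3,4,5 taken -> place at 6.
390 hashes to 0; slot 0 is free -> place at 0.
Table: [390, —, —, 484, 315, 224, 185, —, —, 971, —, —, —]

6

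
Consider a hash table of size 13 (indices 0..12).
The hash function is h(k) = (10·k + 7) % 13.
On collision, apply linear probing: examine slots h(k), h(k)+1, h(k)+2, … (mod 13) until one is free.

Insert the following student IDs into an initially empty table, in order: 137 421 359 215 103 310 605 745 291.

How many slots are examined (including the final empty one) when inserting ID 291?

137 hashes to 12; slot 12 is free => place at 12.
421 hashes to 5; slot 5 is free => place at 5.
359 hashes to 9; slot 9 is free => place at 9.
215 hashes to 12; 12 taken => place at 0.
103 hashes to 10; slot 10 is free => place at 10.
310 hashes to 0; 0 taken => place at 1.
605 hashes to 12; 12,0,1 taken => place at 2.
745 hashes to 8; slot 8 is free => place at 8.
291 hashes to 5; 5 taken => place at 6.
Table: [215, 310, 605, ∅, ∅, 421, 291, ∅, 745, 359, 103, ∅, 137]

2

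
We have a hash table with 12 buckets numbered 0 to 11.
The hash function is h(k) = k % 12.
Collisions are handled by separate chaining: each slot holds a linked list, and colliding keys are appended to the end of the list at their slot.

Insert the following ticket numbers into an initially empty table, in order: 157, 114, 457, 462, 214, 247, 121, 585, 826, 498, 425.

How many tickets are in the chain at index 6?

3

Insert 157: h=1, bucket 1 empty → new chain.
Insert 114: h=6, bucket 6 empty → new chain.
Insert 457: h=1, bucket 1 nonempty → append to chain.
Insert 462: h=6, bucket 6 nonempty → append to chain.
Insert 214: h=10, bucket 10 empty → new chain.
Insert 247: h=7, bucket 7 empty → new chain.
Insert 121: h=1, bucket 1 nonempty → append to chain.
Insert 585: h=9, bucket 9 empty → new chain.
Insert 826: h=10, bucket 10 nonempty → append to chain.
Insert 498: h=6, bucket 6 nonempty → append to chain.
Insert 425: h=5, bucket 5 empty → new chain.
Final buckets:
0: -
1: 157 -> 457 -> 121
2: -
3: -
4: -
5: 425
6: 114 -> 462 -> 498
7: 247
8: -
9: 585
10: 214 -> 826
11: -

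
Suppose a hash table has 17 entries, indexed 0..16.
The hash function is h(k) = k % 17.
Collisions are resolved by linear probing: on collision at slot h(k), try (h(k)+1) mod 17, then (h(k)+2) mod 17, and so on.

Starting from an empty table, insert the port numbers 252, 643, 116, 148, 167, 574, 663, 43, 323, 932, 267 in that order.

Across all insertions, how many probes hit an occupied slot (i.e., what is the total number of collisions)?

252 hashes to 14; slot 14 is free → place at 14.
643 hashes to 14; 14 taken → place at 15.
116 hashes to 14; 14,15 taken → place at 16.
148 hashes to 12; slot 12 is free → place at 12.
167 hashes to 14; 14,15,16 taken → place at 0.
574 hashes to 13; slot 13 is free → place at 13.
663 hashes to 0; 0 taken → place at 1.
43 hashes to 9; slot 9 is free → place at 9.
323 hashes to 0; 0,1 taken → place at 2.
932 hashes to 14; 14,15,16,0,1,2 taken → place at 3.
267 hashes to 12; 12,13,14,15,16,0,1,2,3 taken → place at 4.
Table: [167, 663, 323, 932, 267, -, -, -, -, 43, -, -, 148, 574, 252, 643, 116]

24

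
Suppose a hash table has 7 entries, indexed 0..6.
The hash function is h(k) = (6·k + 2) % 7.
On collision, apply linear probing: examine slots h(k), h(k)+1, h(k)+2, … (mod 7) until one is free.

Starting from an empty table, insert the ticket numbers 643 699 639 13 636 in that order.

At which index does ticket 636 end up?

6

Insert 643: h=3, slot 3 empty -> index 3.
Insert 699: h=3, slot 3 occupied -> index 4.
Insert 639: h=0, slot 0 empty -> index 0.
Insert 13: h=3, slots 3,4 occupied -> index 5.
Insert 636: h=3, slots 3,4,5 occupied -> index 6.
Table: [639, ., ., 643, 699, 13, 636]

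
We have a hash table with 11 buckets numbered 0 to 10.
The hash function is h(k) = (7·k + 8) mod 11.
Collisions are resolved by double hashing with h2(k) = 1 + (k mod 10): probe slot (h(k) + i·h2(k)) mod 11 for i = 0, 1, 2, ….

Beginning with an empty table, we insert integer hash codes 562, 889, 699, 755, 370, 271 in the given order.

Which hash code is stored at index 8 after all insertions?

Insert 562: h=4, slot 4 empty -> index 4.
Insert 889: h=5, slot 5 empty -> index 5.
Insert 699: h=6, slot 6 empty -> index 6.
Insert 755: h=2, slot 2 empty -> index 2.
Insert 370: h=2, h2=1, slot 2 occupied -> index 3.
Insert 271: h=2, h2=2, slots 2,4,6 occupied -> index 8.
Table: [∅, ∅, 755, 370, 562, 889, 699, ∅, 271, ∅, ∅]

271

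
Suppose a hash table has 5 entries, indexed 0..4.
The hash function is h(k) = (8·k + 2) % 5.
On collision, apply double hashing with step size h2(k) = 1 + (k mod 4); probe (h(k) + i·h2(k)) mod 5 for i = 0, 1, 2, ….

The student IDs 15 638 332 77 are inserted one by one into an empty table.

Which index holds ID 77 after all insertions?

0

15 hashes to 2; slot 2 is free → place at 2.
638 hashes to 1; slot 1 is free → place at 1.
332 hashes to 3; slot 3 is free → place at 3.
77 hashes to 3, h2=2; 3 taken → place at 0.
Table: [77, 638, 15, 332, _]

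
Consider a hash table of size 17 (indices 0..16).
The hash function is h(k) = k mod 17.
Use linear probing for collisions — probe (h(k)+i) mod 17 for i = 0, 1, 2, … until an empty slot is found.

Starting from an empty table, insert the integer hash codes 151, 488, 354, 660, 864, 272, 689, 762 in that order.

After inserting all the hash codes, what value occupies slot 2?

762

151: h=15 => slot 15
488: h=12 => slot 12
354: h=14 => slot 14
660: h=14, probe 14,15,16 => slot 16
864: h=14, probe 14,15,16,0 => slot 0
272: h=0, probe 0,1 => slot 1
689: h=9 => slot 9
762: h=14, probe 14,15,16,0,1,2 => slot 2
Table: [864, 272, 762, ., ., ., ., ., ., 689, ., ., 488, ., 354, 151, 660]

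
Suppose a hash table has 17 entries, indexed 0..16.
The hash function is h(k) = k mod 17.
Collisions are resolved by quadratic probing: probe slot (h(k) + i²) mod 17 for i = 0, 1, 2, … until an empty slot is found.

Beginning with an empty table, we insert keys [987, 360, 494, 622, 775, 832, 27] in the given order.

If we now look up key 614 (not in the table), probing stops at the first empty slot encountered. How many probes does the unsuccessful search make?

987: h=1 => slot 1
360: h=3 => slot 3
494: h=1, probe 1,2 => slot 2
622: h=10 => slot 10
775: h=10, probe 10,11 => slot 11
832: h=16 => slot 16
27: h=10, probe 10,11,14 => slot 14
Table: [-, 987, 494, 360, -, -, -, -, -, -, 622, 775, -, -, 27, -, 832]
Lookup 614: h=2, probe 2,3,6 → slot 6 empty, not found.

3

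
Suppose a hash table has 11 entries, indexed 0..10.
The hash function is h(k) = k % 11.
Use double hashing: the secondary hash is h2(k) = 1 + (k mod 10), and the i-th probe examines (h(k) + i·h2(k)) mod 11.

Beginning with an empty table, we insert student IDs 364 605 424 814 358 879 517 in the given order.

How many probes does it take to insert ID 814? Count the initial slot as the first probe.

2

364: h=1 → slot 1
605: h=0 → slot 0
424: h=6 → slot 6
814: h=0, h2=5, probe 0,5 → slot 5
358: h=6, h2=9, probe 6,4 → slot 4
879: h=10 → slot 10
517: h=0, h2=8, probe 0,8 → slot 8
Table: [605, 364, ., ., 358, 814, 424, ., 517, ., 879]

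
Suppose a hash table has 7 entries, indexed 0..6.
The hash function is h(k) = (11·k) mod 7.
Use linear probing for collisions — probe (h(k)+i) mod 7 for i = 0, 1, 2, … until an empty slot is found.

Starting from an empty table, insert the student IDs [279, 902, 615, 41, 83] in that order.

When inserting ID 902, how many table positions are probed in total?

2

279: h=3 => slot 3
902: h=3, probe 3,4 => slot 4
615: h=3, probe 3,4,5 => slot 5
41: h=3, probe 3,4,5,6 => slot 6
83: h=3, probe 3,4,5,6,0 => slot 0
Table: [83, -, -, 279, 902, 615, 41]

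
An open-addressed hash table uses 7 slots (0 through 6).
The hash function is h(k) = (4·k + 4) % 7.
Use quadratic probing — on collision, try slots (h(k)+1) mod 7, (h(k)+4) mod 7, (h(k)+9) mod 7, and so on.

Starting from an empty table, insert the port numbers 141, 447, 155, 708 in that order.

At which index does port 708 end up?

Insert 141: h=1, slot 1 empty -> index 1.
Insert 447: h=0, slot 0 empty -> index 0.
Insert 155: h=1, slot 1 occupied -> index 2.
Insert 708: h=1, slots 1,2 occupied -> index 5.
Table: [447, 141, 155, ., ., 708, .]

5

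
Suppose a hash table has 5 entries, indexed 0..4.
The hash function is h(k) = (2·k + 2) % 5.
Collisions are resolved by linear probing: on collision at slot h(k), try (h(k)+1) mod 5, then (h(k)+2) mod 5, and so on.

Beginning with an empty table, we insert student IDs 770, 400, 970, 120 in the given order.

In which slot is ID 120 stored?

770: h=2 -> slot 2
400: h=2, probe 2,3 -> slot 3
970: h=2, probe 2,3,4 -> slot 4
120: h=2, probe 2,3,4,0 -> slot 0
Table: [120, ∅, 770, 400, 970]

0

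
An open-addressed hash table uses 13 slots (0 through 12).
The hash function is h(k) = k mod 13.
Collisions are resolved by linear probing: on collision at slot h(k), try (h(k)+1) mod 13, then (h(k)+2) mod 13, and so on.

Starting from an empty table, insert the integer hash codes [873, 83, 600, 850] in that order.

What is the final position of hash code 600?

3

873 hashes to 2; slot 2 is free → place at 2.
83 hashes to 5; slot 5 is free → place at 5.
600 hashes to 2; 2 taken → place at 3.
850 hashes to 5; 5 taken → place at 6.
Table: [—, —, 873, 600, —, 83, 850, —, —, —, —, —, —]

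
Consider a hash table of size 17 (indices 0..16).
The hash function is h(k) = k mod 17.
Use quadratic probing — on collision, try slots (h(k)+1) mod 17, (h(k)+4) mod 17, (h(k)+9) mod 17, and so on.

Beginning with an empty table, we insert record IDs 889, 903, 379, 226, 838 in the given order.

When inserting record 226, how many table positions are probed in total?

3

889: h=5 → slot 5
903: h=2 → slot 2
379: h=5, probe 5,6 → slot 6
226: h=5, probe 5,6,9 → slot 9
838: h=5, probe 5,6,9,14 → slot 14
Table: [∅, ∅, 903, ∅, ∅, 889, 379, ∅, ∅, 226, ∅, ∅, ∅, ∅, 838, ∅, ∅]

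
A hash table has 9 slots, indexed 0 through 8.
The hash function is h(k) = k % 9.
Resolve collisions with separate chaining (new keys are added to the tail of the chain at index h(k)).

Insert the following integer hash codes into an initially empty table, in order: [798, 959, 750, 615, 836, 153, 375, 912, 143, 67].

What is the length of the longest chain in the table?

3

798 -> bucket 6
959 -> bucket 5
750 -> bucket 3
615 -> bucket 3 (collision)
836 -> bucket 8
153 -> bucket 0
375 -> bucket 6 (collision)
912 -> bucket 3 (collision)
143 -> bucket 8 (collision)
67 -> bucket 4
Final buckets:
0: 153
1: -
2: -
3: 750 -> 615 -> 912
4: 67
5: 959
6: 798 -> 375
7: -
8: 836 -> 143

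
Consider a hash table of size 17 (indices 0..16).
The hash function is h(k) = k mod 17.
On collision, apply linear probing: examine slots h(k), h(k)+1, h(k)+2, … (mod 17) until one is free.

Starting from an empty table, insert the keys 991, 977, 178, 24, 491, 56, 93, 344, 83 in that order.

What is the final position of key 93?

10

991 hashes to 5; slot 5 is free → place at 5.
977 hashes to 8; slot 8 is free → place at 8.
178 hashes to 8; 8 taken → place at 9.
24 hashes to 7; slot 7 is free → place at 7.
491 hashes to 15; slot 15 is free → place at 15.
56 hashes to 5; 5 taken → place at 6.
93 hashes to 8; 8,9 taken → place at 10.
344 hashes to 4; slot 4 is free → place at 4.
83 hashes to 15; 15 taken → place at 16.
Table: [∅, ∅, ∅, ∅, 344, 991, 56, 24, 977, 178, 93, ∅, ∅, ∅, ∅, 491, 83]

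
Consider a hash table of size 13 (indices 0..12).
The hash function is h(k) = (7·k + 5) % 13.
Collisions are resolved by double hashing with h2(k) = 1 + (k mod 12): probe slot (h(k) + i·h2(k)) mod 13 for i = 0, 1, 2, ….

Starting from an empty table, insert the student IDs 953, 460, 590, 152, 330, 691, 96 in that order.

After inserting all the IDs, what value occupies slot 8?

953 hashes to 7; slot 7 is free => place at 7.
460 hashes to 1; slot 1 is free => place at 1.
590 hashes to 1, h2=3; 1 taken => place at 4.
152 hashes to 3; slot 3 is free => place at 3.
330 hashes to 1, h2=7; 1 taken => place at 8.
691 hashes to 6; slot 6 is free => place at 6.
96 hashes to 1, h2=1; 1 taken => place at 2.
Table: [., 460, 96, 152, 590, ., 691, 953, 330, ., ., ., .]

330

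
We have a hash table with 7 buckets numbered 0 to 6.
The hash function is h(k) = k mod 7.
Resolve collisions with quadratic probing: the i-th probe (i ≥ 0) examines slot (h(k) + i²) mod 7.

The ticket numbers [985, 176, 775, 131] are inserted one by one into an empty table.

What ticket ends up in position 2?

131

985 hashes to 5; slot 5 is free -> place at 5.
176 hashes to 1; slot 1 is free -> place at 1.
775 hashes to 5; 5 taken -> place at 6.
131 hashes to 5; 5,6 taken -> place at 2.
Table: [_, 176, 131, _, _, 985, 775]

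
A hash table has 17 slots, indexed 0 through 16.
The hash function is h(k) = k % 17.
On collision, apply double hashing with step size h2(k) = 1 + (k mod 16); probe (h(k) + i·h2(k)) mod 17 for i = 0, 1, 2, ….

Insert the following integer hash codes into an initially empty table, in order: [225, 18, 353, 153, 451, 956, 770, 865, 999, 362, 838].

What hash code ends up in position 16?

225: h=4 => slot 4
18: h=1 => slot 1
353: h=13 => slot 13
153: h=0 => slot 0
451: h=9 => slot 9
956: h=4, h2=13, probe 4,0,13,9,5 => slot 5
770: h=5, h2=3, probe 5,8 => slot 8
865: h=15 => slot 15
999: h=13, h2=8, probe 13,4,12 => slot 12
362: h=5, h2=11, probe 5,16 => slot 16
838: h=5, h2=7, probe 5,12,2 => slot 2
Table: [153, 18, 838, ∅, 225, 956, ∅, ∅, 770, 451, ∅, ∅, 999, 353, ∅, 865, 362]

362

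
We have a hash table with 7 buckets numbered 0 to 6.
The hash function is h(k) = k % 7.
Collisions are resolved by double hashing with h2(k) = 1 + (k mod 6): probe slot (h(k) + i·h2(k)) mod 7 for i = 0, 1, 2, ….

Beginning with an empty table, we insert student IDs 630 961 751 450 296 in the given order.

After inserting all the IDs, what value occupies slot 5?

630: h=0 => slot 0
961: h=2 => slot 2
751: h=2, h2=2, probe 2,4 => slot 4
450: h=2, h2=1, probe 2,3 => slot 3
296: h=2, h2=3, probe 2,5 => slot 5
Table: [630, ., 961, 450, 751, 296, .]

296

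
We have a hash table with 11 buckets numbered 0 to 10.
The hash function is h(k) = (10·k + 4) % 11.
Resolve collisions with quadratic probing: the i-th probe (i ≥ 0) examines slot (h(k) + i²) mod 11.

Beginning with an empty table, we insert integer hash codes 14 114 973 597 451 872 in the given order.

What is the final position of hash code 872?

14 hashes to 1; slot 1 is free → place at 1.
114 hashes to 0; slot 0 is free → place at 0.
973 hashes to 10; slot 10 is free → place at 10.
597 hashes to 1; 1 taken → place at 2.
451 hashes to 4; slot 4 is free → place at 4.
872 hashes to 1; 1,2 taken → place at 5.
Table: [114, 14, 597, -, 451, 872, -, -, -, -, 973]

5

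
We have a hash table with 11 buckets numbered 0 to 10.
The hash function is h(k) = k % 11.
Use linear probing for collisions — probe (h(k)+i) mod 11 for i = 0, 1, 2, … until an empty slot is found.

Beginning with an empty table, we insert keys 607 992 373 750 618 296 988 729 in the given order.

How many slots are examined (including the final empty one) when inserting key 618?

607: h=2 => slot 2
992: h=2, probe 2,3 => slot 3
373: h=10 => slot 10
750: h=2, probe 2,3,4 => slot 4
618: h=2, probe 2,3,4,5 => slot 5
296: h=10, probe 10,0 => slot 0
988: h=9 => slot 9
729: h=3, probe 3,4,5,6 => slot 6
Table: [296, -, 607, 992, 750, 618, 729, -, -, 988, 373]

4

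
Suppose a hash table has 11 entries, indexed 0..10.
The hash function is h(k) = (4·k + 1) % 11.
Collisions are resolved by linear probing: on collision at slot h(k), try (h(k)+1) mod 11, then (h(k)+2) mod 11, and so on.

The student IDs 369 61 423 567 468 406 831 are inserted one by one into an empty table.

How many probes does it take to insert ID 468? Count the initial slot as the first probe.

4

369 hashes to 3; slot 3 is free → place at 3.
61 hashes to 3; 3 taken → place at 4.
423 hashes to 10; slot 10 is free → place at 10.
567 hashes to 3; 3,4 taken → place at 5.
468 hashes to 3; 3,4,5 taken → place at 6.
406 hashes to 8; slot 8 is free → place at 8.
831 hashes to 3; 3,4,5,6 taken → place at 7.
Table: [-, -, -, 369, 61, 567, 468, 831, 406, -, 423]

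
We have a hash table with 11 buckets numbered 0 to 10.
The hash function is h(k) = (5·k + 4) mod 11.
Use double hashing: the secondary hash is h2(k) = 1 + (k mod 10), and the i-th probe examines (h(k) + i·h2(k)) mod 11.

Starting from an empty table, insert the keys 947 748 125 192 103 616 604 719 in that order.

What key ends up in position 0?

616

947: h=9 → slot 9
748: h=4 → slot 4
125: h=2 → slot 2
192: h=7 → slot 7
103: h=2, h2=4, probe 2,6 → slot 6
616: h=4, h2=7, probe 4,0 → slot 0
604: h=10 → slot 10
719: h=2, h2=10, probe 2,1 → slot 1
Table: [616, 719, 125, ., 748, ., 103, 192, ., 947, 604]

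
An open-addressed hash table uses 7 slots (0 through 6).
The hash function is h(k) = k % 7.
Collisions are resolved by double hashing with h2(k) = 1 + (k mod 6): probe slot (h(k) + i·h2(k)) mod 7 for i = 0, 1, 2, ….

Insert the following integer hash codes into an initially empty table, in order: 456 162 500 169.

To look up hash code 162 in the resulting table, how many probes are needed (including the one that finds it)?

Insert 456: h=1, slot 1 empty => index 1.
Insert 162: h=1, h2=1, slot 1 occupied => index 2.
Insert 500: h=3, slot 3 empty => index 3.
Insert 169: h=1, h2=2, slots 1,3 occupied => index 5.
Table: [-, 456, 162, 500, -, 169, -]
Lookup 162: h=1, h2=1, probe 1,2 → found at 2.

2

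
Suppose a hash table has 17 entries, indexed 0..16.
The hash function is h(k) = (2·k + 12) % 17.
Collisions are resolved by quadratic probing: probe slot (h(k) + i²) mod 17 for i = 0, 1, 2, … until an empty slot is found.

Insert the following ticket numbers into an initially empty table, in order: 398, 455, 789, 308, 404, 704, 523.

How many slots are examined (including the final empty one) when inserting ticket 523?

3

398 hashes to 9; slot 9 is free → place at 9.
455 hashes to 4; slot 4 is free → place at 4.
789 hashes to 9; 9 taken → place at 10.
308 hashes to 16; slot 16 is free → place at 16.
404 hashes to 4; 4 taken → place at 5.
704 hashes to 9; 9,10 taken → place at 13.
523 hashes to 4; 4,5 taken → place at 8.
Table: [—, —, —, —, 455, 404, —, —, 523, 398, 789, —, —, 704, —, —, 308]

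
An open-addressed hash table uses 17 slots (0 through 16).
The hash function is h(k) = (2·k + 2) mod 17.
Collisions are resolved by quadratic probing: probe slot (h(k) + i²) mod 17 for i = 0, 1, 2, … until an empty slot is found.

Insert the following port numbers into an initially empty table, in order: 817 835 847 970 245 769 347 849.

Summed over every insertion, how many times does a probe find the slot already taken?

Insert 817: h=4, slot 4 empty => index 4.
Insert 835: h=6, slot 6 empty => index 6.
Insert 847: h=13, slot 13 empty => index 13.
Insert 970: h=4, slot 4 occupied => index 5.
Insert 245: h=16, slot 16 empty => index 16.
Insert 769: h=10, slot 10 empty => index 10.
Insert 347: h=16, slot 16 occupied => index 0.
Insert 849: h=0, slot 0 occupied => index 1.
Table: [347, 849, _, _, 817, 970, 835, _, _, _, 769, _, _, 847, _, _, 245]

3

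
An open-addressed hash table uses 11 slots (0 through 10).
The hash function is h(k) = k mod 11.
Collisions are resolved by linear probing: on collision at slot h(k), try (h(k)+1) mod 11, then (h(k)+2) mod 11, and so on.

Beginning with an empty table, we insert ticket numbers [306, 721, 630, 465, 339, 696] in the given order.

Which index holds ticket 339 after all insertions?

10

306 hashes to 9; slot 9 is free -> place at 9.
721 hashes to 6; slot 6 is free -> place at 6.
630 hashes to 3; slot 3 is free -> place at 3.
465 hashes to 3; 3 taken -> place at 4.
339 hashes to 9; 9 taken -> place at 10.
696 hashes to 3; 3,4 taken -> place at 5.
Table: [_, _, _, 630, 465, 696, 721, _, _, 306, 339]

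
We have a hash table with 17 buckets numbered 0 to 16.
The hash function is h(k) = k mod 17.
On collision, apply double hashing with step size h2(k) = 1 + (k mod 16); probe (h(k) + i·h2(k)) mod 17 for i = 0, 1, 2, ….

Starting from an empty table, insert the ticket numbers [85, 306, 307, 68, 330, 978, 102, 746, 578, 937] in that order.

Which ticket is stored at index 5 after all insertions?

68

85 hashes to 0; slot 0 is free -> place at 0.
306 hashes to 0, h2=3; 0 taken -> place at 3.
307 hashes to 1; slot 1 is free -> place at 1.
68 hashes to 0, h2=5; 0 taken -> place at 5.
330 hashes to 7; slot 7 is free -> place at 7.
978 hashes to 9; slot 9 is free -> place at 9.
102 hashes to 0, h2=7; 0,7 taken -> place at 14.
746 hashes to 15; slot 15 is free -> place at 15.
578 hashes to 0, h2=3; 0,3 taken -> place at 6.
937 hashes to 2; slot 2 is free -> place at 2.
Table: [85, 307, 937, 306, -, 68, 578, 330, -, 978, -, -, -, -, 102, 746, -]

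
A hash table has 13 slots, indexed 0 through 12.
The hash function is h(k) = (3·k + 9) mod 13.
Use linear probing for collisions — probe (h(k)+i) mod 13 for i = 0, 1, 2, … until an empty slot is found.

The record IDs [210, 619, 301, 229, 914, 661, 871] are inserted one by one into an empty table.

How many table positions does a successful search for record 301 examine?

2

Insert 210: h=2, slot 2 empty => index 2.
Insert 619: h=7, slot 7 empty => index 7.
Insert 301: h=2, slot 2 occupied => index 3.
Insert 229: h=7, slot 7 occupied => index 8.
Insert 914: h=8, slot 8 occupied => index 9.
Insert 661: h=3, slot 3 occupied => index 4.
Insert 871: h=9, slot 9 occupied => index 10.
Table: [_, _, 210, 301, 661, _, _, 619, 229, 914, 871, _, _]
Lookup 301: h=2, probe 2,3 → found at 3.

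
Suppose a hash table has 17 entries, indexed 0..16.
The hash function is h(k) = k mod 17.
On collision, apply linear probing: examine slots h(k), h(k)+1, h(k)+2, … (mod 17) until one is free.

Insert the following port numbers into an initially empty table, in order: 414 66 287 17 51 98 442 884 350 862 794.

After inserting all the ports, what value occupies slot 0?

414: h=6 -> slot 6
66: h=15 -> slot 15
287: h=15, probe 15,16 -> slot 16
17: h=0 -> slot 0
51: h=0, probe 0,1 -> slot 1
98: h=13 -> slot 13
442: h=0, probe 0,1,2 -> slot 2
884: h=0, probe 0,1,2,3 -> slot 3
350: h=10 -> slot 10
862: h=12 -> slot 12
794: h=12, probe 12,13,14 -> slot 14
Table: [17, 51, 442, 884, _, _, 414, _, _, _, 350, _, 862, 98, 794, 66, 287]

17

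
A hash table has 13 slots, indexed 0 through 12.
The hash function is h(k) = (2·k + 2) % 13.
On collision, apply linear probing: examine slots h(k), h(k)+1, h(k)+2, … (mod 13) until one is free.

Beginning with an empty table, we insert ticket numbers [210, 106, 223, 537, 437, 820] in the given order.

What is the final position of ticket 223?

Insert 210: h=6, slot 6 empty => index 6.
Insert 106: h=6, slot 6 occupied => index 7.
Insert 223: h=6, slots 6,7 occupied => index 8.
Insert 537: h=10, slot 10 empty => index 10.
Insert 437: h=5, slot 5 empty => index 5.
Insert 820: h=4, slot 4 empty => index 4.
Table: [., ., ., ., 820, 437, 210, 106, 223, ., 537, ., .]

8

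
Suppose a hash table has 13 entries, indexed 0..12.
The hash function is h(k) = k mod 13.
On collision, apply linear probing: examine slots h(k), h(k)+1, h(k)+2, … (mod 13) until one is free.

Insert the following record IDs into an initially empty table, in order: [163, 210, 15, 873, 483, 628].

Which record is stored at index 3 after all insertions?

Insert 163: h=7, slot 7 empty -> index 7.
Insert 210: h=2, slot 2 empty -> index 2.
Insert 15: h=2, slot 2 occupied -> index 3.
Insert 873: h=2, slots 2,3 occupied -> index 4.
Insert 483: h=2, slots 2,3,4 occupied -> index 5.
Insert 628: h=4, slots 4,5 occupied -> index 6.
Table: [∅, ∅, 210, 15, 873, 483, 628, 163, ∅, ∅, ∅, ∅, ∅]

15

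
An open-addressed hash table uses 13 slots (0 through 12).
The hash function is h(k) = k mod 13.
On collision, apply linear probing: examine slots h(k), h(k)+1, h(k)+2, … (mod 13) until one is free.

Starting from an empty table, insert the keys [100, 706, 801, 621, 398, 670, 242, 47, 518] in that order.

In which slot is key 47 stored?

0

100: h=9 → slot 9
706: h=4 → slot 4
801: h=8 → slot 8
621: h=10 → slot 10
398: h=8, probe 8,9,10,11 → slot 11
670: h=7 → slot 7
242: h=8, probe 8,9,10,11,12 → slot 12
47: h=8, probe 8,9,10,11,12,0 → slot 0
518: h=11, probe 11,12,0,1 → slot 1
Table: [47, 518, ∅, ∅, 706, ∅, ∅, 670, 801, 100, 621, 398, 242]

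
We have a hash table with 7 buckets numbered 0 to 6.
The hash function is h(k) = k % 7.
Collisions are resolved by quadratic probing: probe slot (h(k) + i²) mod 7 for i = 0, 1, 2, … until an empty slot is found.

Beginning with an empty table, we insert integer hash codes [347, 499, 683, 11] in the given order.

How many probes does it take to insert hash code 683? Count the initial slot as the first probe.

Insert 347: h=4, slot 4 empty => index 4.
Insert 499: h=2, slot 2 empty => index 2.
Insert 683: h=4, slot 4 occupied => index 5.
Insert 11: h=4, slots 4,5 occupied => index 1.
Table: [., 11, 499, ., 347, 683, .]

2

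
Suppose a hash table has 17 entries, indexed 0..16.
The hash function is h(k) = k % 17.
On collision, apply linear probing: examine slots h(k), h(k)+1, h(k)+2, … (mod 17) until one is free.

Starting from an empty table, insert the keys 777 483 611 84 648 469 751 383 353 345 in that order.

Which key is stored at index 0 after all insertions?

777: h=12 -> slot 12
483: h=7 -> slot 7
611: h=16 -> slot 16
84: h=16, probe 16,0 -> slot 0
648: h=2 -> slot 2
469: h=10 -> slot 10
751: h=3 -> slot 3
383: h=9 -> slot 9
353: h=13 -> slot 13
345: h=5 -> slot 5
Table: [84, -, 648, 751, -, 345, -, 483, -, 383, 469, -, 777, 353, -, -, 611]

84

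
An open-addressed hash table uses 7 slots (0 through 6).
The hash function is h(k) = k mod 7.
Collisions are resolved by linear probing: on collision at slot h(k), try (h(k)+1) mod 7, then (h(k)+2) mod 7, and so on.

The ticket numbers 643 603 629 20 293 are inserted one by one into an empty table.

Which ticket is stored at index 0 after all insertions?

629

643: h=6 → slot 6
603: h=1 → slot 1
629: h=6, probe 6,0 → slot 0
20: h=6, probe 6,0,1,2 → slot 2
293: h=6, probe 6,0,1,2,3 → slot 3
Table: [629, 603, 20, 293, ∅, ∅, 643]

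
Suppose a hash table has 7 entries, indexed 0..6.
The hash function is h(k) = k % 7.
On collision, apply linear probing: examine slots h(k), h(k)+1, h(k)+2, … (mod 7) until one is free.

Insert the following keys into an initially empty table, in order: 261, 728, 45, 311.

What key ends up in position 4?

311

Insert 261: h=2, slot 2 empty -> index 2.
Insert 728: h=0, slot 0 empty -> index 0.
Insert 45: h=3, slot 3 empty -> index 3.
Insert 311: h=3, slot 3 occupied -> index 4.
Table: [728, -, 261, 45, 311, -, -]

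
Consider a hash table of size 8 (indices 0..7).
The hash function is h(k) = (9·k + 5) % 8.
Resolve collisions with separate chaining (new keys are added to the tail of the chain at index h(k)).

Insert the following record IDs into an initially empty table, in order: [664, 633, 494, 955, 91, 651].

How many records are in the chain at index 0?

3

Insert 664: h=5, bucket 5 empty → new chain.
Insert 633: h=6, bucket 6 empty → new chain.
Insert 494: h=3, bucket 3 empty → new chain.
Insert 955: h=0, bucket 0 empty → new chain.
Insert 91: h=0, bucket 0 nonempty → append to chain.
Insert 651: h=0, bucket 0 nonempty → append to chain.
Final buckets:
0: 955 -> 91 -> 651
1: ∅
2: ∅
3: 494
4: ∅
5: 664
6: 633
7: ∅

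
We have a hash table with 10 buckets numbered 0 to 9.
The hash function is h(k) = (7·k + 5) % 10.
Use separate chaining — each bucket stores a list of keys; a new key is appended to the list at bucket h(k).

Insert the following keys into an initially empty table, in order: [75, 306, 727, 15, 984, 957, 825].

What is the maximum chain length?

Insert 75: h=0, bucket 0 empty -> new chain.
Insert 306: h=7, bucket 7 empty -> new chain.
Insert 727: h=4, bucket 4 empty -> new chain.
Insert 15: h=0, bucket 0 nonempty -> append to chain.
Insert 984: h=3, bucket 3 empty -> new chain.
Insert 957: h=4, bucket 4 nonempty -> append to chain.
Insert 825: h=0, bucket 0 nonempty -> append to chain.
Final buckets:
0: 75 -> 15 -> 825
1: —
2: —
3: 984
4: 727 -> 957
5: —
6: —
7: 306
8: —
9: —

3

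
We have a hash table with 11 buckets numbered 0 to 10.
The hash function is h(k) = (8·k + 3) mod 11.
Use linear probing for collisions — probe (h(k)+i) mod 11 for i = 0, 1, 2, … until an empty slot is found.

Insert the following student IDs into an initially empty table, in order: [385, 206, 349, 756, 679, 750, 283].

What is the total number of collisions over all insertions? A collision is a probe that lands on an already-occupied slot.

13

385 hashes to 3; slot 3 is free -> place at 3.
206 hashes to 1; slot 1 is free -> place at 1.
349 hashes to 1; 1 taken -> place at 2.
756 hashes to 1; 1,2,3 taken -> place at 4.
679 hashes to 1; 1,2,3,4 taken -> place at 5.
750 hashes to 8; slot 8 is free -> place at 8.
283 hashes to 1; 1,2,3,4,5 taken -> place at 6.
Table: [-, 206, 349, 385, 756, 679, 283, -, 750, -, -]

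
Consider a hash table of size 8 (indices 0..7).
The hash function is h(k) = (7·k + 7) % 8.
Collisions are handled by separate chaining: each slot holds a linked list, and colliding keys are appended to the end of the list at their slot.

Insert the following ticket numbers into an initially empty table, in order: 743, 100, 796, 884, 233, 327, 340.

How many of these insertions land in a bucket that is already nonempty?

4

Insert 743: h=0, bucket 0 empty → new chain.
Insert 100: h=3, bucket 3 empty → new chain.
Insert 796: h=3, bucket 3 nonempty → append to chain.
Insert 884: h=3, bucket 3 nonempty → append to chain.
Insert 233: h=6, bucket 6 empty → new chain.
Insert 327: h=0, bucket 0 nonempty → append to chain.
Insert 340: h=3, bucket 3 nonempty → append to chain.
Final buckets:
0: 743 -> 327
1: _
2: _
3: 100 -> 796 -> 884 -> 340
4: _
5: _
6: 233
7: _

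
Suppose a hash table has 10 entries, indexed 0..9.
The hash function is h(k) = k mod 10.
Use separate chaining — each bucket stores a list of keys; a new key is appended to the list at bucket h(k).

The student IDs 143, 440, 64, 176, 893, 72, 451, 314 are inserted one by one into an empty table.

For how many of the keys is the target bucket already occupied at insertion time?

Insert 143: h=3, bucket 3 empty → new chain.
Insert 440: h=0, bucket 0 empty → new chain.
Insert 64: h=4, bucket 4 empty → new chain.
Insert 176: h=6, bucket 6 empty → new chain.
Insert 893: h=3, bucket 3 nonempty → append to chain.
Insert 72: h=2, bucket 2 empty → new chain.
Insert 451: h=1, bucket 1 empty → new chain.
Insert 314: h=4, bucket 4 nonempty → append to chain.
Final buckets:
0: 440
1: 451
2: 72
3: 143 -> 893
4: 64 -> 314
5: -
6: 176
7: -
8: -
9: -

2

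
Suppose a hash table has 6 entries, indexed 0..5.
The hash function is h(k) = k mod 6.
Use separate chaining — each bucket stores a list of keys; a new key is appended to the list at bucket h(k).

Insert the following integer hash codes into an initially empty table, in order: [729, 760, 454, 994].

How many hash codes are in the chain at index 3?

Insert 729: h=3, bucket 3 empty -> new chain.
Insert 760: h=4, bucket 4 empty -> new chain.
Insert 454: h=4, bucket 4 nonempty -> append to chain.
Insert 994: h=4, bucket 4 nonempty -> append to chain.
Final buckets:
0: -
1: -
2: -
3: 729
4: 760 -> 454 -> 994
5: -

1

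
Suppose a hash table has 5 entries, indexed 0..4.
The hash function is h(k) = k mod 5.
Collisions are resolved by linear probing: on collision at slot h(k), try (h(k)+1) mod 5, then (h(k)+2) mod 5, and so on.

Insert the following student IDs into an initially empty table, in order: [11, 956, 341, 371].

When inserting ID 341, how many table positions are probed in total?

3

11: h=1 → slot 1
956: h=1, probe 1,2 → slot 2
341: h=1, probe 1,2,3 → slot 3
371: h=1, probe 1,2,3,4 → slot 4
Table: [., 11, 956, 341, 371]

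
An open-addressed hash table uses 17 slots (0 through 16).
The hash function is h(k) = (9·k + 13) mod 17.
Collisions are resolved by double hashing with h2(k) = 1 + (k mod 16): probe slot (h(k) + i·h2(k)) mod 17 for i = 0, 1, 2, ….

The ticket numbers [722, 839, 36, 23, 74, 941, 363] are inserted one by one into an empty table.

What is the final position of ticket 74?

722 hashes to 0; slot 0 is free → place at 0.
839 hashes to 16; slot 16 is free → place at 16.
36 hashes to 14; slot 14 is free → place at 14.
23 hashes to 16, h2=8; 16 taken → place at 7.
74 hashes to 16, h2=11; 16 taken → place at 10.
941 hashes to 16, h2=14; 16 taken → place at 13.
363 hashes to 16, h2=12; 16 taken → place at 11.
Table: [722, -, -, -, -, -, -, 23, -, -, 74, 363, -, 941, 36, -, 839]

10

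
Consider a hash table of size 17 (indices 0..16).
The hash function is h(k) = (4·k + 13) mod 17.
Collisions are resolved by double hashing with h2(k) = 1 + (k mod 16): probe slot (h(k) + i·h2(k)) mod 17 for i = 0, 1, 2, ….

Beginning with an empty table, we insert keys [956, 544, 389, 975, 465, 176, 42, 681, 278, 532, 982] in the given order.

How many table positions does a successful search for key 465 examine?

956 hashes to 12; slot 12 is free → place at 12.
544 hashes to 13; slot 13 is free → place at 13.
389 hashes to 5; slot 5 is free → place at 5.
975 hashes to 3; slot 3 is free → place at 3.
465 hashes to 3, h2=2; 3,5 taken → place at 7.
176 hashes to 3, h2=1; 3 taken → place at 4.
42 hashes to 11; slot 11 is free → place at 11.
681 hashes to 0; slot 0 is free → place at 0.
278 hashes to 3, h2=7; 3 taken → place at 10.
532 hashes to 16; slot 16 is free → place at 16.
982 hashes to 14; slot 14 is free → place at 14.
Table: [681, ∅, ∅, 975, 176, 389, ∅, 465, ∅, ∅, 278, 42, 956, 544, 982, ∅, 532]
Lookup 465: h=3, h2=2, probe 3,5,7 → found at 7.

3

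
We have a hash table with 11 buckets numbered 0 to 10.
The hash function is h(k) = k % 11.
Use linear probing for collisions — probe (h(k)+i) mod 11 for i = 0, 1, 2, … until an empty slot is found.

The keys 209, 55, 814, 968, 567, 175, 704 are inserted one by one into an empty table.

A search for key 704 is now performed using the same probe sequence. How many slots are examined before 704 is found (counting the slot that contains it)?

5

209 hashes to 0; slot 0 is free => place at 0.
55 hashes to 0; 0 taken => place at 1.
814 hashes to 0; 0,1 taken => place at 2.
968 hashes to 0; 0,1,2 taken => place at 3.
567 hashes to 6; slot 6 is free => place at 6.
175 hashes to 10; slot 10 is free => place at 10.
704 hashes to 0; 0,1,2,3 taken => place at 4.
Table: [209, 55, 814, 968, 704, _, 567, _, _, _, 175]
Lookup 704: h=0, probe 0,1,2,3,4 → found at 4.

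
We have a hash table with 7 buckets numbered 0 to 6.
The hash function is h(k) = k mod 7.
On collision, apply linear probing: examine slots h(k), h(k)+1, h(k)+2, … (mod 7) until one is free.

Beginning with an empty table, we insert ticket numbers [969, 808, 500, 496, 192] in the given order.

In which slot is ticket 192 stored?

0

969 hashes to 3; slot 3 is free → place at 3.
808 hashes to 3; 3 taken → place at 4.
500 hashes to 3; 3,4 taken → place at 5.
496 hashes to 6; slot 6 is free → place at 6.
192 hashes to 3; 3,4,5,6 taken → place at 0.
Table: [192, -, -, 969, 808, 500, 496]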